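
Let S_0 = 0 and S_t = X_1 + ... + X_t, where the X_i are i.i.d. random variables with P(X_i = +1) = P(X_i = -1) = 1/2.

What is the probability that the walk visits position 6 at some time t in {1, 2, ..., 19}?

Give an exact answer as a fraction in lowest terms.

Count via complement. Let g(t,s) = #length-t paths at position s with S_1..S_t all ≠ 6.
g(t,s) = g(t-1,s-1) + g(t-1,s+1) for s ≠ 6; g(t,6) = 0.
t=0: g(0,0)=1
t=1: g(1,-1)=1 g(1,1)=1
t=2: g(2,-2)=1 g(2,0)=2 g(2,2)=1
t=3: g(3,-3)=1 g(3,-1)=3 g(3,1)=3 g(3,3)=1
t=4: g(4,-4)=1 g(4,-2)=4 g(4,0)=6 g(4,2)=4 g(4,4)=1
t=5: g(5,-5)=1 g(5,-3)=5 g(5,-1)=10 g(5,1)=10 g(5,3)=5 g(5,5)=1
t=6: g(6,-6)=1 g(6,-4)=6 g(6,-2)=15 g(6,0)=20 g(6,2)=15 g(6,4)=6
t=7: g(7,-7)=1 g(7,-5)=7 g(7,-3)=21 g(7,-1)=35 g(7,1)=35 g(7,3)=21 g(7,5)=6
t=8: g(8,-8)=1 g(8,-6)=8 g(8,-4)=28 g(8,-2)=56 g(8,0)=70 g(8,2)=56 g(8,4)=27
t=9: g(9,-9)=1 g(9,-7)=9 g(9,-5)=36 g(9,-3)=84 g(9,-1)=126 g(9,1)=126 g(9,3)=83 g(9,5)=27
t=10: g(10,-10)=1 g(10,-8)=10 g(10,-6)=45 g(10,-4)=120 g(10,-2)=210 g(10,0)=252 g(10,2)=209 g(10,4)=110
t=11: g(11,-11)=1 g(11,-9)=11 g(11,-7)=55 g(11,-5)=165 g(11,-3)=330 g(11,-1)=462 g(11,1)=461 g(11,3)=319 g(11,5)=110
t=12: g(12,-12)=1 g(12,-10)=12 g(12,-8)=66 g(12,-6)=220 g(12,-4)=495 g(12,-2)=792 g(12,0)=923 g(12,2)=780 g(12,4)=429
t=13: g(13,-13)=1 g(13,-11)=13 g(13,-9)=78 g(13,-7)=286 g(13,-5)=715 g(13,-3)=1287 g(13,-1)=1715 g(13,1)=1703 g(13,3)=1209 g(13,5)=429
t=14: g(14,-14)=1 g(14,-12)=14 g(14,-10)=91 g(14,-8)=364 g(14,-6)=1001 g(14,-4)=2002 g(14,-2)=3002 g(14,0)=3418 g(14,2)=2912 g(14,4)=1638
t=15: g(15,-15)=1 g(15,-13)=15 g(15,-11)=105 g(15,-9)=455 g(15,-7)=1365 g(15,-5)=3003 g(15,-3)=5004 g(15,-1)=6420 g(15,1)=6330 g(15,3)=4550 g(15,5)=1638
t=16: g(16,-16)=1 g(16,-14)=16 g(16,-12)=120 g(16,-10)=560 g(16,-8)=1820 g(16,-6)=4368 g(16,-4)=8007 g(16,-2)=11424 g(16,0)=12750 g(16,2)=10880 g(16,4)=6188
t=17: g(17,-17)=1 g(17,-15)=17 g(17,-13)=136 g(17,-11)=680 g(17,-9)=2380 g(17,-7)=6188 g(17,-5)=12375 g(17,-3)=19431 g(17,-1)=24174 g(17,1)=23630 g(17,3)=17068 g(17,5)=6188
t=18: g(18,-18)=1 g(18,-16)=18 g(18,-14)=153 g(18,-12)=816 g(18,-10)=3060 g(18,-8)=8568 g(18,-6)=18563 g(18,-4)=31806 g(18,-2)=43605 g(18,0)=47804 g(18,2)=40698 g(18,4)=23256
t=19: g(19,-19)=1 g(19,-17)=19 g(19,-15)=171 g(19,-13)=969 g(19,-11)=3876 g(19,-9)=11628 g(19,-7)=27131 g(19,-5)=50369 g(19,-3)=75411 g(19,-1)=91409 g(19,1)=88502 g(19,3)=63954 g(19,5)=23256
Paths never hitting 6: Σ_s g(19,s) = 436696
Paths hitting 6: 2^19 - 436696 = 87592
P = 87592/524288 = 10949/65536

Answer: 10949/65536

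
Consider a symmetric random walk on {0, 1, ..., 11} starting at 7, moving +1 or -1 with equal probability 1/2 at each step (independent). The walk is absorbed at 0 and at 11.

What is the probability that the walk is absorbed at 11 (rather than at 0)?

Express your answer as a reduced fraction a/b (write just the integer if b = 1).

Symmetric walk (p = 1/2): the harmonic-function argument gives P(hit 11 before 0 | start at 7) = a/N.
P = 7/11 = 7/11

Answer: 7/11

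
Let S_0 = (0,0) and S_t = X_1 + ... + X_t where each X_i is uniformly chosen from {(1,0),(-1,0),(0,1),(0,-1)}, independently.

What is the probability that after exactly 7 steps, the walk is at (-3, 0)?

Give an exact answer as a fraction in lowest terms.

Let h be the number of horizontal steps (so 7-h are vertical). To end at (-3,0) need (h-3)/2 right-steps and ((7-h)+0)/2 up-steps.
Sum over h with 3 ≤ h ≤ 7, h ≡ 1 (mod 2), 7-h ≡ 0 (mod 2):
h=3: C(7,3)·C(3,0)·C(4,2) = 35·1·6 = 210
h=5: C(7,5)·C(5,1)·C(2,1) = 21·5·2 = 210
h=7: C(7,7)·C(7,2)·C(0,0) = 1·21·1 = 21
Total favorable: 441
Total paths: 4^7 = 16384
P = 441/16384 = 441/16384

Answer: 441/16384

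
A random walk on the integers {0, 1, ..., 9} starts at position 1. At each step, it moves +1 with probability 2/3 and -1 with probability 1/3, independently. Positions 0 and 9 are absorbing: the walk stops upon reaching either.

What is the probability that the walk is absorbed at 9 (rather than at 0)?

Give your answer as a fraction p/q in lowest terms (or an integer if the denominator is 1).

Answer: 256/511

Derivation:
Biased walk: p = 2/3, q = 1/3, r = q/p = 1/2
Gambler's ruin: P(hit 9 before 0 | start at 1) = (1 - r^a)/(1 - r^N)
r^1 = 1/2; r^9 = 1/512
P = (1 - 1/2) / (1 - 1/512) = 1/2 / 511/512 = 256/511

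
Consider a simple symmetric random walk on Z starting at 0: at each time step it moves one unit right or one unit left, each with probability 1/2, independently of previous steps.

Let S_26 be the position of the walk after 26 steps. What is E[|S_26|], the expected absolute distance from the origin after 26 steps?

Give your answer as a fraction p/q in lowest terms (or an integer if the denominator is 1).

S_26 takes values m ≡ 0 (mod 2) with |m| ≤ 26; P(S_26=m) = C(26,(26+m)/2)/2^26.
Total paths: 2^26 = 67108864
Distribution: P(S=-26)=1/67108864, P(S=-24)=26/67108864, P(S=-22)=325/67108864, P(S=-20)=2600/67108864, P(S=-18)=14950/67108864, P(S=-16)=65780/67108864, P(S=-14)=230230/67108864, P(S=-12)=657800/67108864, P(S=-10)=1562275/67108864, P(S=-8)=3124550/67108864, P(S=-6)=5311735/67108864, P(S=-4)=7726160/67108864, P(S=-2)=9657700/67108864, P(S=0)=10400600/67108864, P(S=2)=9657700/67108864, P(S=4)=7726160/67108864, P(S=6)=5311735/67108864, P(S=8)=3124550/67108864, P(S=10)=1562275/67108864, P(S=12)=657800/67108864, P(S=14)=230230/67108864, P(S=16)=65780/67108864, P(S=18)=14950/67108864, P(S=20)=2600/67108864, P(S=22)=325/67108864, P(S=24)=26/67108864, P(S=26)=1/67108864
E[|S_26|] = Σ_m |m|·P(S_26=m) = 270415600/67108864 = 16900975/4194304

Answer: 16900975/4194304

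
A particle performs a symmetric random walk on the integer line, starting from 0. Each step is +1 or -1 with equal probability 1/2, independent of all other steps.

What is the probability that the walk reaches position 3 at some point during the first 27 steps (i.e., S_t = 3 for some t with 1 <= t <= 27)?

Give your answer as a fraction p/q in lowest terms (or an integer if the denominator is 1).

Count via complement. Let g(t,s) = #length-t paths at position s with S_1..S_t all ≠ 3.
g(t,s) = g(t-1,s-1) + g(t-1,s+1) for s ≠ 3; g(t,3) = 0.
t=0: g(0,0)=1
t=1: g(1,-1)=1 g(1,1)=1
t=2: g(2,-2)=1 g(2,0)=2 g(2,2)=1
t=3: g(3,-3)=1 g(3,-1)=3 g(3,1)=3
t=4: g(4,-4)=1 g(4,-2)=4 g(4,0)=6 g(4,2)=3
t=5: g(5,-5)=1 g(5,-3)=5 g(5,-1)=10 g(5,1)=9
t=6: g(6,-6)=1 g(6,-4)=6 g(6,-2)=15 g(6,0)=19 g(6,2)=9
t=7: g(7,-7)=1 g(7,-5)=7 g(7,-3)=21 g(7,-1)=34 g(7,1)=28
t=8: g(8,-8)=1 g(8,-6)=8 g(8,-4)=28 g(8,-2)=55 g(8,0)=62 g(8,2)=28
t=9: g(9,-9)=1 g(9,-7)=9 g(9,-5)=36 g(9,-3)=83 g(9,-1)=117 g(9,1)=90
t=10: g(10,-10)=1 g(10,-8)=10 g(10,-6)=45 g(10,-4)=119 g(10,-2)=200 g(10,0)=207 g(10,2)=90
t=11: g(11,-11)=1 g(11,-9)=11 g(11,-7)=55 g(11,-5)=164 g(11,-3)=319 g(11,-1)=407 g(11,1)=297
t=12: g(12,-12)=1 g(12,-10)=12 g(12,-8)=66 g(12,-6)=219 g(12,-4)=483 g(12,-2)=726 g(12,0)=704 g(12,2)=297
t=13: g(13,-13)=1 g(13,-11)=13 g(13,-9)=78 g(13,-7)=285 g(13,-5)=702 g(13,-3)=1209 g(13,-1)=1430 g(13,1)=1001
t=14: g(14,-14)=1 g(14,-12)=14 g(14,-10)=91 g(14,-8)=363 g(14,-6)=987 g(14,-4)=1911 g(14,-2)=2639 g(14,0)=2431 g(14,2)=1001
t=15: g(15,-15)=1 g(15,-13)=15 g(15,-11)=105 g(15,-9)=454 g(15,-7)=1350 g(15,-5)=2898 g(15,-3)=4550 g(15,-1)=5070 g(15,1)=3432
t=16: g(16,-16)=1 g(16,-14)=16 g(16,-12)=120 g(16,-10)=559 g(16,-8)=1804 g(16,-6)=4248 g(16,-4)=7448 g(16,-2)=9620 g(16,0)=8502 g(16,2)=3432
t=17: g(17,-17)=1 g(17,-15)=17 g(17,-13)=136 g(17,-11)=679 g(17,-9)=2363 g(17,-7)=6052 g(17,-5)=11696 g(17,-3)=17068 g(17,-1)=18122 g(17,1)=11934
t=18: g(18,-18)=1 g(18,-16)=18 g(18,-14)=153 g(18,-12)=815 g(18,-10)=3042 g(18,-8)=8415 g(18,-6)=17748 g(18,-4)=28764 g(18,-2)=35190 g(18,0)=30056 g(18,2)=11934
t=19: g(19,-19)=1 g(19,-17)=19 g(19,-15)=171 g(19,-13)=968 g(19,-11)=3857 g(19,-9)=11457 g(19,-7)=26163 g(19,-5)=46512 g(19,-3)=63954 g(19,-1)=65246 g(19,1)=41990
t=20: g(20,-20)=1 g(20,-18)=20 g(20,-16)=190 g(20,-14)=1139 g(20,-12)=4825 g(20,-10)=15314 g(20,-8)=37620 g(20,-6)=72675 g(20,-4)=110466 g(20,-2)=129200 g(20,0)=107236 g(20,2)=41990
t=21: g(21,-21)=1 g(21,-19)=21 g(21,-17)=210 g(21,-15)=1329 g(21,-13)=5964 g(21,-11)=20139 g(21,-9)=52934 g(21,-7)=110295 g(21,-5)=183141 g(21,-3)=239666 g(21,-1)=236436 g(21,1)=149226
t=22: g(22,-22)=1 g(22,-20)=22 g(22,-18)=231 g(22,-16)=1539 g(22,-14)=7293 g(22,-12)=26103 g(22,-10)=73073 g(22,-8)=163229 g(22,-6)=293436 g(22,-4)=422807 g(22,-2)=476102 g(22,0)=385662 g(22,2)=149226
t=23: g(23,-23)=1 g(23,-21)=23 g(23,-19)=253 g(23,-17)=1770 g(23,-15)=8832 g(23,-13)=33396 g(23,-11)=99176 g(23,-9)=236302 g(23,-7)=456665 g(23,-5)=716243 g(23,-3)=898909 g(23,-1)=861764 g(23,1)=534888
t=24: g(24,-24)=1 g(24,-22)=24 g(24,-20)=276 g(24,-18)=2023 g(24,-16)=10602 g(24,-14)=42228 g(24,-12)=132572 g(24,-10)=335478 g(24,-8)=692967 g(24,-6)=1172908 g(24,-4)=1615152 g(24,-2)=1760673 g(24,0)=1396652 g(24,2)=534888
t=25: g(25,-25)=1 g(25,-23)=25 g(25,-21)=300 g(25,-19)=2299 g(25,-17)=12625 g(25,-15)=52830 g(25,-13)=174800 g(25,-11)=468050 g(25,-9)=1028445 g(25,-7)=1865875 g(25,-5)=2788060 g(25,-3)=3375825 g(25,-1)=3157325 g(25,1)=1931540
t=26: g(26,-26)=1 g(26,-24)=26 g(26,-22)=325 g(26,-20)=2599 g(26,-18)=14924 g(26,-16)=65455 g(26,-14)=227630 g(26,-12)=642850 g(26,-10)=1496495 g(26,-8)=2894320 g(26,-6)=4653935 g(26,-4)=6163885 g(26,-2)=6533150 g(26,0)=5088865 g(26,2)=1931540
t=27: g(27,-27)=1 g(27,-25)=27 g(27,-23)=351 g(27,-21)=2924 g(27,-19)=17523 g(27,-17)=80379 g(27,-15)=293085 g(27,-13)=870480 g(27,-11)=2139345 g(27,-9)=4390815 g(27,-7)=7548255 g(27,-5)=10817820 g(27,-3)=12697035 g(27,-1)=11622015 g(27,1)=7020405
Paths never hitting 3: Σ_s g(27,s) = 57500460
Paths hitting 3: 2^27 - 57500460 = 76717268
P = 76717268/134217728 = 19179317/33554432

Answer: 19179317/33554432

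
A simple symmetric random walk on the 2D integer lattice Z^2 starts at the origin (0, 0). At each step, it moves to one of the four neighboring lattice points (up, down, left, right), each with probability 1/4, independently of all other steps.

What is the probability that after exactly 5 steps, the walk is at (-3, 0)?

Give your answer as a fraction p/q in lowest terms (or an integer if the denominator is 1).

Let h be the number of horizontal steps (so 5-h are vertical). To end at (-3,0) need (h-3)/2 right-steps and ((5-h)+0)/2 up-steps.
Sum over h with 3 ≤ h ≤ 5, h ≡ 1 (mod 2), 5-h ≡ 0 (mod 2):
h=3: C(5,3)·C(3,0)·C(2,1) = 10·1·2 = 20
h=5: C(5,5)·C(5,1)·C(0,0) = 1·5·1 = 5
Total favorable: 25
Total paths: 4^5 = 1024
P = 25/1024 = 25/1024

Answer: 25/1024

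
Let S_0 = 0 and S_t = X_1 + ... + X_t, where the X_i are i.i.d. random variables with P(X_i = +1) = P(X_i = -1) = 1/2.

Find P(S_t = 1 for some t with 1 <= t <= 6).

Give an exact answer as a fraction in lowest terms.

Answer: 11/16

Derivation:
Count via complement. Let g(t,s) = #length-t paths at position s with S_1..S_t all ≠ 1.
g(t,s) = g(t-1,s-1) + g(t-1,s+1) for s ≠ 1; g(t,1) = 0.
t=0: g(0,0)=1
t=1: g(1,-1)=1
t=2: g(2,-2)=1 g(2,0)=1
t=3: g(3,-3)=1 g(3,-1)=2
t=4: g(4,-4)=1 g(4,-2)=3 g(4,0)=2
t=5: g(5,-5)=1 g(5,-3)=4 g(5,-1)=5
t=6: g(6,-6)=1 g(6,-4)=5 g(6,-2)=9 g(6,0)=5
Paths never hitting 1: Σ_s g(6,s) = 20
Paths hitting 1: 2^6 - 20 = 44
P = 44/64 = 11/16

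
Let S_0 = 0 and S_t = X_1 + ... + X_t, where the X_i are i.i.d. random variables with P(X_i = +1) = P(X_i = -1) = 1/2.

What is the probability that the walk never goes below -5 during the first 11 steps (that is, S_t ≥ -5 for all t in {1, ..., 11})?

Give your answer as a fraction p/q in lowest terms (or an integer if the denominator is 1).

Let f(t,s) = #length-t paths at position s with S_1..S_t all ≥ -5.
f(t,s) = f(t-1,s-1) + f(t-1,s+1) for s ≥ -5; f(t,s) = 0 for s < -5.
t=0: f(0,0)=1
t=1: f(1,-1)=1 f(1,1)=1
t=2: f(2,-2)=1 f(2,0)=2 f(2,2)=1
t=3: f(3,-3)=1 f(3,-1)=3 f(3,1)=3 f(3,3)=1
t=4: f(4,-4)=1 f(4,-2)=4 f(4,0)=6 f(4,2)=4 f(4,4)=1
t=5: f(5,-5)=1 f(5,-3)=5 f(5,-1)=10 f(5,1)=10 f(5,3)=5 f(5,5)=1
t=6: f(6,-4)=6 f(6,-2)=15 f(6,0)=20 f(6,2)=15 f(6,4)=6 f(6,6)=1
t=7: f(7,-5)=6 f(7,-3)=21 f(7,-1)=35 f(7,1)=35 f(7,3)=21 f(7,5)=7 f(7,7)=1
t=8: f(8,-4)=27 f(8,-2)=56 f(8,0)=70 f(8,2)=56 f(8,4)=28 f(8,6)=8 f(8,8)=1
t=9: f(9,-5)=27 f(9,-3)=83 f(9,-1)=126 f(9,1)=126 f(9,3)=84 f(9,5)=36 f(9,7)=9 f(9,9)=1
t=10: f(10,-4)=110 f(10,-2)=209 f(10,0)=252 f(10,2)=210 f(10,4)=120 f(10,6)=45 f(10,8)=10 f(10,10)=1
t=11: f(11,-5)=110 f(11,-3)=319 f(11,-1)=461 f(11,1)=462 f(11,3)=330 f(11,5)=165 f(11,7)=55 f(11,9)=11 f(11,11)=1
Σ_s f(11,s) = 1914
P = 1914/2048 = 957/1024

Answer: 957/1024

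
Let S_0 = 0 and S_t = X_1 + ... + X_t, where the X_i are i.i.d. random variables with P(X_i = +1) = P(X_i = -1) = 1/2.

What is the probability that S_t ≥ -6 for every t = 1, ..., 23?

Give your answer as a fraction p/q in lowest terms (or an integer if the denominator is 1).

Let f(t,s) = #length-t paths at position s with S_1..S_t all ≥ -6.
f(t,s) = f(t-1,s-1) + f(t-1,s+1) for s ≥ -6; f(t,s) = 0 for s < -6.
t=0: f(0,0)=1
t=1: f(1,-1)=1 f(1,1)=1
t=2: f(2,-2)=1 f(2,0)=2 f(2,2)=1
t=3: f(3,-3)=1 f(3,-1)=3 f(3,1)=3 f(3,3)=1
t=4: f(4,-4)=1 f(4,-2)=4 f(4,0)=6 f(4,2)=4 f(4,4)=1
t=5: f(5,-5)=1 f(5,-3)=5 f(5,-1)=10 f(5,1)=10 f(5,3)=5 f(5,5)=1
t=6: f(6,-6)=1 f(6,-4)=6 f(6,-2)=15 f(6,0)=20 f(6,2)=15 f(6,4)=6 f(6,6)=1
t=7: f(7,-5)=7 f(7,-3)=21 f(7,-1)=35 f(7,1)=35 f(7,3)=21 f(7,5)=7 f(7,7)=1
t=8: f(8,-6)=7 f(8,-4)=28 f(8,-2)=56 f(8,0)=70 f(8,2)=56 f(8,4)=28 f(8,6)=8 f(8,8)=1
t=9: f(9,-5)=35 f(9,-3)=84 f(9,-1)=126 f(9,1)=126 f(9,3)=84 f(9,5)=36 f(9,7)=9 f(9,9)=1
t=10: f(10,-6)=35 f(10,-4)=119 f(10,-2)=210 f(10,0)=252 f(10,2)=210 f(10,4)=120 f(10,6)=45 f(10,8)=10 f(10,10)=1
t=11: f(11,-5)=154 f(11,-3)=329 f(11,-1)=462 f(11,1)=462 f(11,3)=330 f(11,5)=165 f(11,7)=55 f(11,9)=11 f(11,11)=1
t=12: f(12,-6)=154 f(12,-4)=483 f(12,-2)=791 f(12,0)=924 f(12,2)=792 f(12,4)=495 f(12,6)=220 f(12,8)=66 f(12,10)=12 f(12,12)=1
t=13: f(13,-5)=637 f(13,-3)=1274 f(13,-1)=1715 f(13,1)=1716 f(13,3)=1287 f(13,5)=715 f(13,7)=286 f(13,9)=78 f(13,11)=13 f(13,13)=1
t=14: f(14,-6)=637 f(14,-4)=1911 f(14,-2)=2989 f(14,0)=3431 f(14,2)=3003 f(14,4)=2002 f(14,6)=1001 f(14,8)=364 f(14,10)=91 f(14,12)=14 f(14,14)=1
t=15: f(15,-5)=2548 f(15,-3)=4900 f(15,-1)=6420 f(15,1)=6434 f(15,3)=5005 f(15,5)=3003 f(15,7)=1365 f(15,9)=455 f(15,11)=105 f(15,13)=15 f(15,15)=1
t=16: f(16,-6)=2548 f(16,-4)=7448 f(16,-2)=11320 f(16,0)=12854 f(16,2)=11439 f(16,4)=8008 f(16,6)=4368 f(16,8)=1820 f(16,10)=560 f(16,12)=120 f(16,14)=16 f(16,16)=1
t=17: f(17,-5)=9996 f(17,-3)=18768 f(17,-1)=24174 f(17,1)=24293 f(17,3)=19447 f(17,5)=12376 f(17,7)=6188 f(17,9)=2380 f(17,11)=680 f(17,13)=136 f(17,15)=17 f(17,17)=1
t=18: f(18,-6)=9996 f(18,-4)=28764 f(18,-2)=42942 f(18,0)=48467 f(18,2)=43740 f(18,4)=31823 f(18,6)=18564 f(18,8)=8568 f(18,10)=3060 f(18,12)=816 f(18,14)=153 f(18,16)=18 f(18,18)=1
t=19: f(19,-5)=38760 f(19,-3)=71706 f(19,-1)=91409 f(19,1)=92207 f(19,3)=75563 f(19,5)=50387 f(19,7)=27132 f(19,9)=11628 f(19,11)=3876 f(19,13)=969 f(19,15)=171 f(19,17)=19 f(19,19)=1
t=20: f(20,-6)=38760 f(20,-4)=110466 f(20,-2)=163115 f(20,0)=183616 f(20,2)=167770 f(20,4)=125950 f(20,6)=77519 f(20,8)=38760 f(20,10)=15504 f(20,12)=4845 f(20,14)=1140 f(20,16)=190 f(20,18)=20 f(20,20)=1
t=21: f(21,-5)=149226 f(21,-3)=273581 f(21,-1)=346731 f(21,1)=351386 f(21,3)=293720 f(21,5)=203469 f(21,7)=116279 f(21,9)=54264 f(21,11)=20349 f(21,13)=5985 f(21,15)=1330 f(21,17)=210 f(21,19)=21 f(21,21)=1
t=22: f(22,-6)=149226 f(22,-4)=422807 f(22,-2)=620312 f(22,0)=698117 f(22,2)=645106 f(22,4)=497189 f(22,6)=319748 f(22,8)=170543 f(22,10)=74613 f(22,12)=26334 f(22,14)=7315 f(22,16)=1540 f(22,18)=231 f(22,20)=22 f(22,22)=1
t=23: f(23,-5)=572033 f(23,-3)=1043119 f(23,-1)=1318429 f(23,1)=1343223 f(23,3)=1142295 f(23,5)=816937 f(23,7)=490291 f(23,9)=245156 f(23,11)=100947 f(23,13)=33649 f(23,15)=8855 f(23,17)=1771 f(23,19)=253 f(23,21)=23 f(23,23)=1
Σ_s f(23,s) = 7116982
P = 7116982/8388608 = 3558491/4194304

Answer: 3558491/4194304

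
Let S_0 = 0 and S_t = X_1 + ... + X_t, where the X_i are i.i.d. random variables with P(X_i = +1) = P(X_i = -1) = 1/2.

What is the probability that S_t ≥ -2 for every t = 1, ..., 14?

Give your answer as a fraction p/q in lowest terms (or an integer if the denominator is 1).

Let f(t,s) = #length-t paths at position s with S_1..S_t all ≥ -2.
f(t,s) = f(t-1,s-1) + f(t-1,s+1) for s ≥ -2; f(t,s) = 0 for s < -2.
t=0: f(0,0)=1
t=1: f(1,-1)=1 f(1,1)=1
t=2: f(2,-2)=1 f(2,0)=2 f(2,2)=1
t=3: f(3,-1)=3 f(3,1)=3 f(3,3)=1
t=4: f(4,-2)=3 f(4,0)=6 f(4,2)=4 f(4,4)=1
t=5: f(5,-1)=9 f(5,1)=10 f(5,3)=5 f(5,5)=1
t=6: f(6,-2)=9 f(6,0)=19 f(6,2)=15 f(6,4)=6 f(6,6)=1
t=7: f(7,-1)=28 f(7,1)=34 f(7,3)=21 f(7,5)=7 f(7,7)=1
t=8: f(8,-2)=28 f(8,0)=62 f(8,2)=55 f(8,4)=28 f(8,6)=8 f(8,8)=1
t=9: f(9,-1)=90 f(9,1)=117 f(9,3)=83 f(9,5)=36 f(9,7)=9 f(9,9)=1
t=10: f(10,-2)=90 f(10,0)=207 f(10,2)=200 f(10,4)=119 f(10,6)=45 f(10,8)=10 f(10,10)=1
t=11: f(11,-1)=297 f(11,1)=407 f(11,3)=319 f(11,5)=164 f(11,7)=55 f(11,9)=11 f(11,11)=1
t=12: f(12,-2)=297 f(12,0)=704 f(12,2)=726 f(12,4)=483 f(12,6)=219 f(12,8)=66 f(12,10)=12 f(12,12)=1
t=13: f(13,-1)=1001 f(13,1)=1430 f(13,3)=1209 f(13,5)=702 f(13,7)=285 f(13,9)=78 f(13,11)=13 f(13,13)=1
t=14: f(14,-2)=1001 f(14,0)=2431 f(14,2)=2639 f(14,4)=1911 f(14,6)=987 f(14,8)=363 f(14,10)=91 f(14,12)=14 f(14,14)=1
Σ_s f(14,s) = 9438
P = 9438/16384 = 4719/8192

Answer: 4719/8192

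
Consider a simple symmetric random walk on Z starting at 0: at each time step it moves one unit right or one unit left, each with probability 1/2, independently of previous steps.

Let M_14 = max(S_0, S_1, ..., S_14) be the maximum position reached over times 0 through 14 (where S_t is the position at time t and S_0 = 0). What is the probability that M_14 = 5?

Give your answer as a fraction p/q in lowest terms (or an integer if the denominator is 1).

Answer: 1001/16384

Derivation:
Let M_14 = max(S_0,...,S_14). Use the reflection principle: for j ≥ 1, #{paths with M_14 ≥ j} = #{S_14 ≥ j} + #{S_14 ≥ j+1}.
By reflection, #{M_14 ≥ 5} = #{S_14 ≥ 5} + #{S_14 ≥ 6} = 1471 + 1471 = 2942.
#{M_14 ≥ 6} = #{S_14 ≥ 6} + #{S_14 ≥ 7} = 1471 + 470 = 1941.
#{M_14 = 5} = 2942 - 1941 = 1001.
P(M_14 = 5) = 1001/16384 = 1001/16384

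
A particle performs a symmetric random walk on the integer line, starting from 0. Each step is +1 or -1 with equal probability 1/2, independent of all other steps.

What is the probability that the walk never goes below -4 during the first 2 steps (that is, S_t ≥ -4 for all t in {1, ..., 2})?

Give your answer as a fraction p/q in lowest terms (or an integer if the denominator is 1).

Answer: 1

Derivation:
Let f(t,s) = #length-t paths at position s with S_1..S_t all ≥ -4.
f(t,s) = f(t-1,s-1) + f(t-1,s+1) for s ≥ -4; f(t,s) = 0 for s < -4.
t=0: f(0,0)=1
t=1: f(1,-1)=1 f(1,1)=1
t=2: f(2,-2)=1 f(2,0)=2 f(2,2)=1
Σ_s f(2,s) = 4
P = 4/4 = 1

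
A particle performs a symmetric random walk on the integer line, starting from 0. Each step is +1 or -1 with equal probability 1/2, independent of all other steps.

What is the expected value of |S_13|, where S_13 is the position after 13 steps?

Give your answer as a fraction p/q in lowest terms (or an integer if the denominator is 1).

S_13 takes values m ≡ 1 (mod 2) with |m| ≤ 13; P(S_13=m) = C(13,(13+m)/2)/2^13.
Total paths: 2^13 = 8192
Distribution: P(S=-13)=1/8192, P(S=-11)=13/8192, P(S=-9)=78/8192, P(S=-7)=286/8192, P(S=-5)=715/8192, P(S=-3)=1287/8192, P(S=-1)=1716/8192, P(S=1)=1716/8192, P(S=3)=1287/8192, P(S=5)=715/8192, P(S=7)=286/8192, P(S=9)=78/8192, P(S=11)=13/8192, P(S=13)=1/8192
E[|S_13|] = Σ_m |m|·P(S_13=m) = 24024/8192 = 3003/1024

Answer: 3003/1024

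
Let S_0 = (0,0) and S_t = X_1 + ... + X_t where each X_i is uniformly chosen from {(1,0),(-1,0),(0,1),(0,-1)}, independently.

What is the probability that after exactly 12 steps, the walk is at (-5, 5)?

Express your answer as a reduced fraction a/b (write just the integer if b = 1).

Let h be the number of horizontal steps (so 12-h are vertical). To end at (-5,5) need (h-5)/2 right-steps and ((12-h)+5)/2 up-steps.
Sum over h with 5 ≤ h ≤ 7, h ≡ 1 (mod 2), 12-h ≡ 1 (mod 2):
h=5: C(12,5)·C(5,0)·C(7,6) = 792·1·7 = 5544
h=7: C(12,7)·C(7,1)·C(5,5) = 792·7·1 = 5544
Total favorable: 11088
Total paths: 4^12 = 16777216
P = 11088/16777216 = 693/1048576

Answer: 693/1048576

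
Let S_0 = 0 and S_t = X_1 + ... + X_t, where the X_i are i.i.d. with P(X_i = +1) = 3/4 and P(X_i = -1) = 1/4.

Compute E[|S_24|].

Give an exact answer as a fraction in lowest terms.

Answer: 105649962067677/8796093022208

Derivation:
S_24 takes values m ≡ 0 (mod 2) with |m| ≤ 24; P(S_24=m) = C(24,(24+m)/2) · (3/4)^((24+m)/2) · (1/4)^((24-m)/2).
Distribution: P(S=-24)=1/281474976710656, P(S=-22)=9/35184372088832, P(S=-20)=621/70368744177664, P(S=-18)=6831/35184372088832, P(S=-16)=430353/140737488355328, P(S=-14)=1291059/35184372088832, P(S=-12)=24530121/70368744177664, P(S=-10)=94616181/35184372088832, P(S=-8)=4825425231/281474976710656, P(S=-6)=1608475077/17592186044416, P(S=-4)=14476275693/35184372088832, P(S=-2)=27636526323/17592186044416, P(S=0)=359274842199/70368744177664, P(S=2)=248728736907/17592186044416, P(S=4)=1172578331133/35184372088832, P(S=6)=1172578331133/17592186044416, P(S=8)=31659614940591/281474976710656, P(S=10)=5586990871869/35184372088832, P(S=12)=13036312034361/70368744177664, P(S=14)=6175095174171/35184372088832, P(S=16)=18525285522513/140737488355328, P(S=18)=2646469360359/35184372088832, P(S=20)=2165293113021/70368744177664, P(S=22)=282429536481/35184372088832, P(S=24)=282429536481/281474976710656
E[|S_24|] = Σ_m |m|·P(S_24=m) = 105649962067677/8796093022208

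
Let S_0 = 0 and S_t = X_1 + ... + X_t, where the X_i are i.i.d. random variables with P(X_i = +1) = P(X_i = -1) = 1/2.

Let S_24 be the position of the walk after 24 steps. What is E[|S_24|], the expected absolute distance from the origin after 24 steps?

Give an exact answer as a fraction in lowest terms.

S_24 takes values m ≡ 0 (mod 2) with |m| ≤ 24; P(S_24=m) = C(24,(24+m)/2)/2^24.
Total paths: 2^24 = 16777216
Distribution: P(S=-24)=1/16777216, P(S=-22)=24/16777216, P(S=-20)=276/16777216, P(S=-18)=2024/16777216, P(S=-16)=10626/16777216, P(S=-14)=42504/16777216, P(S=-12)=134596/16777216, P(S=-10)=346104/16777216, P(S=-8)=735471/16777216, P(S=-6)=1307504/16777216, P(S=-4)=1961256/16777216, P(S=-2)=2496144/16777216, P(S=0)=2704156/16777216, P(S=2)=2496144/16777216, P(S=4)=1961256/16777216, P(S=6)=1307504/16777216, P(S=8)=735471/16777216, P(S=10)=346104/16777216, P(S=12)=134596/16777216, P(S=14)=42504/16777216, P(S=16)=10626/16777216, P(S=18)=2024/16777216, P(S=20)=276/16777216, P(S=22)=24/16777216, P(S=24)=1/16777216
E[|S_24|] = Σ_m |m|·P(S_24=m) = 64899744/16777216 = 2028117/524288

Answer: 2028117/524288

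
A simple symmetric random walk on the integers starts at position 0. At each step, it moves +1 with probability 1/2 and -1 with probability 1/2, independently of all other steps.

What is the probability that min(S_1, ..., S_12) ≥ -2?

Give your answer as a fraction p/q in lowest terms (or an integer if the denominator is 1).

Answer: 627/1024

Derivation:
Let f(t,s) = #length-t paths at position s with S_1..S_t all ≥ -2.
f(t,s) = f(t-1,s-1) + f(t-1,s+1) for s ≥ -2; f(t,s) = 0 for s < -2.
t=0: f(0,0)=1
t=1: f(1,-1)=1 f(1,1)=1
t=2: f(2,-2)=1 f(2,0)=2 f(2,2)=1
t=3: f(3,-1)=3 f(3,1)=3 f(3,3)=1
t=4: f(4,-2)=3 f(4,0)=6 f(4,2)=4 f(4,4)=1
t=5: f(5,-1)=9 f(5,1)=10 f(5,3)=5 f(5,5)=1
t=6: f(6,-2)=9 f(6,0)=19 f(6,2)=15 f(6,4)=6 f(6,6)=1
t=7: f(7,-1)=28 f(7,1)=34 f(7,3)=21 f(7,5)=7 f(7,7)=1
t=8: f(8,-2)=28 f(8,0)=62 f(8,2)=55 f(8,4)=28 f(8,6)=8 f(8,8)=1
t=9: f(9,-1)=90 f(9,1)=117 f(9,3)=83 f(9,5)=36 f(9,7)=9 f(9,9)=1
t=10: f(10,-2)=90 f(10,0)=207 f(10,2)=200 f(10,4)=119 f(10,6)=45 f(10,8)=10 f(10,10)=1
t=11: f(11,-1)=297 f(11,1)=407 f(11,3)=319 f(11,5)=164 f(11,7)=55 f(11,9)=11 f(11,11)=1
t=12: f(12,-2)=297 f(12,0)=704 f(12,2)=726 f(12,4)=483 f(12,6)=219 f(12,8)=66 f(12,10)=12 f(12,12)=1
Σ_s f(12,s) = 2508
P = 2508/4096 = 627/1024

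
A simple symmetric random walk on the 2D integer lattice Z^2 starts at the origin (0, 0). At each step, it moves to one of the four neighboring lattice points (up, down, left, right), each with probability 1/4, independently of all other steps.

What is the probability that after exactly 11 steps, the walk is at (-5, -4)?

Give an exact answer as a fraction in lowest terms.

Let h be the number of horizontal steps (so 11-h are vertical). To end at (-5,-4) need (h-5)/2 right-steps and ((11-h)-4)/2 up-steps.
Sum over h with 5 ≤ h ≤ 7, h ≡ 1 (mod 2), 11-h ≡ 0 (mod 2):
h=5: C(11,5)·C(5,0)·C(6,1) = 462·1·6 = 2772
h=7: C(11,7)·C(7,1)·C(4,0) = 330·7·1 = 2310
Total favorable: 5082
Total paths: 4^11 = 4194304
P = 5082/4194304 = 2541/2097152

Answer: 2541/2097152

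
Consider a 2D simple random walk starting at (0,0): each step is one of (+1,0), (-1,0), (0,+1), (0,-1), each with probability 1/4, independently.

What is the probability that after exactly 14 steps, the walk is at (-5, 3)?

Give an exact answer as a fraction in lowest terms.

Let h be the number of horizontal steps (so 14-h are vertical). To end at (-5,3) need (h-5)/2 right-steps and ((14-h)+3)/2 up-steps.
Sum over h with 5 ≤ h ≤ 11, h ≡ 1 (mod 2), 14-h ≡ 1 (mod 2):
h=5: C(14,5)·C(5,0)·C(9,6) = 2002·1·84 = 168168
h=7: C(14,7)·C(7,1)·C(7,5) = 3432·7·21 = 504504
h=9: C(14,9)·C(9,2)·C(5,4) = 2002·36·5 = 360360
h=11: C(14,11)·C(11,3)·C(3,3) = 364·165·1 = 60060
Total favorable: 1093092
Total paths: 4^14 = 268435456
P = 1093092/268435456 = 273273/67108864

Answer: 273273/67108864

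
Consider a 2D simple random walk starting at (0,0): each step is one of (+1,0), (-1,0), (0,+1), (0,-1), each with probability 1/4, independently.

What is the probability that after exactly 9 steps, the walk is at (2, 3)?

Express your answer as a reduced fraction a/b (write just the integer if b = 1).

Let h be the number of horizontal steps (so 9-h are vertical). To end at (2,3) need (h+2)/2 right-steps and ((9-h)+3)/2 up-steps.
Sum over h with 2 ≤ h ≤ 6, h ≡ 0 (mod 2), 9-h ≡ 1 (mod 2):
h=2: C(9,2)·C(2,2)·C(7,5) = 36·1·21 = 756
h=4: C(9,4)·C(4,3)·C(5,4) = 126·4·5 = 2520
h=6: C(9,6)·C(6,4)·C(3,3) = 84·15·1 = 1260
Total favorable: 4536
Total paths: 4^9 = 262144
P = 4536/262144 = 567/32768

Answer: 567/32768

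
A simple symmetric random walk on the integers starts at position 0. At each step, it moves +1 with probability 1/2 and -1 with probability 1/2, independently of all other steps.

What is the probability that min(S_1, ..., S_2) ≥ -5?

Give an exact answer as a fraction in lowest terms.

Answer: 1

Derivation:
Let f(t,s) = #length-t paths at position s with S_1..S_t all ≥ -5.
f(t,s) = f(t-1,s-1) + f(t-1,s+1) for s ≥ -5; f(t,s) = 0 for s < -5.
t=0: f(0,0)=1
t=1: f(1,-1)=1 f(1,1)=1
t=2: f(2,-2)=1 f(2,0)=2 f(2,2)=1
Σ_s f(2,s) = 4
P = 4/4 = 1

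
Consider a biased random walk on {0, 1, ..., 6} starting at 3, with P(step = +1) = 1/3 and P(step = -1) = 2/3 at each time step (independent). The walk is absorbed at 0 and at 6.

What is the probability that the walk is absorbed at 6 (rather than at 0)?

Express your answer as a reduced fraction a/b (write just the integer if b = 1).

Biased walk: p = 1/3, q = 2/3, r = q/p = 2
Gambler's ruin: P(hit 6 before 0 | start at 3) = (1 - r^a)/(1 - r^N)
r^3 = 8; r^6 = 64
P = (1 - 8) / (1 - 64) = -7 / -63 = 1/9

Answer: 1/9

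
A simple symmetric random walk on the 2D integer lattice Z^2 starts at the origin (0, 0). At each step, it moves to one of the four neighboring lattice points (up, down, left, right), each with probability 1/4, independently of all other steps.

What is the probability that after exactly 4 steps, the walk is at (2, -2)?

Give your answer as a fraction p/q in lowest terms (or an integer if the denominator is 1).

Let h be the number of horizontal steps (so 4-h are vertical). To end at (2,-2) need (h+2)/2 right-steps and ((4-h)-2)/2 up-steps.
Sum over h with 2 ≤ h ≤ 2, h ≡ 0 (mod 2), 4-h ≡ 0 (mod 2):
h=2: C(4,2)·C(2,2)·C(2,0) = 6·1·1 = 6
Total favorable: 6
Total paths: 4^4 = 256
P = 6/256 = 3/128

Answer: 3/128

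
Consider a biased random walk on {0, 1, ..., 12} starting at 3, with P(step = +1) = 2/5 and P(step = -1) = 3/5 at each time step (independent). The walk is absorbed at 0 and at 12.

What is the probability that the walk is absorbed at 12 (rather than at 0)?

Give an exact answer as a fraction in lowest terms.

Biased walk: p = 2/5, q = 3/5, r = q/p = 3/2
Gambler's ruin: P(hit 12 before 0 | start at 3) = (1 - r^a)/(1 - r^N)
r^3 = 27/8; r^12 = 531441/4096
P = (1 - 27/8) / (1 - 531441/4096) = -19/8 / -527345/4096 = 512/27755

Answer: 512/27755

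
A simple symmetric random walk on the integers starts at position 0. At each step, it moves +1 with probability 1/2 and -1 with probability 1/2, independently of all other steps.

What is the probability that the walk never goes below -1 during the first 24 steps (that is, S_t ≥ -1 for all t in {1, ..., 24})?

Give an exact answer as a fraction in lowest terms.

Let f(t,s) = #length-t paths at position s with S_1..S_t all ≥ -1.
f(t,s) = f(t-1,s-1) + f(t-1,s+1) for s ≥ -1; f(t,s) = 0 for s < -1.
t=0: f(0,0)=1
t=1: f(1,-1)=1 f(1,1)=1
t=2: f(2,0)=2 f(2,2)=1
t=3: f(3,-1)=2 f(3,1)=3 f(3,3)=1
t=4: f(4,0)=5 f(4,2)=4 f(4,4)=1
t=5: f(5,-1)=5 f(5,1)=9 f(5,3)=5 f(5,5)=1
t=6: f(6,0)=14 f(6,2)=14 f(6,4)=6 f(6,6)=1
t=7: f(7,-1)=14 f(7,1)=28 f(7,3)=20 f(7,5)=7 f(7,7)=1
t=8: f(8,0)=42 f(8,2)=48 f(8,4)=27 f(8,6)=8 f(8,8)=1
t=9: f(9,-1)=42 f(9,1)=90 f(9,3)=75 f(9,5)=35 f(9,7)=9 f(9,9)=1
t=10: f(10,0)=132 f(10,2)=165 f(10,4)=110 f(10,6)=44 f(10,8)=10 f(10,10)=1
t=11: f(11,-1)=132 f(11,1)=297 f(11,3)=275 f(11,5)=154 f(11,7)=54 f(11,9)=11 f(11,11)=1
t=12: f(12,0)=429 f(12,2)=572 f(12,4)=429 f(12,6)=208 f(12,8)=65 f(12,10)=12 f(12,12)=1
t=13: f(13,-1)=429 f(13,1)=1001 f(13,3)=1001 f(13,5)=637 f(13,7)=273 f(13,9)=77 f(13,11)=13 f(13,13)=1
t=14: f(14,0)=1430 f(14,2)=2002 f(14,4)=1638 f(14,6)=910 f(14,8)=350 f(14,10)=90 f(14,12)=14 f(14,14)=1
t=15: f(15,-1)=1430 f(15,1)=3432 f(15,3)=3640 f(15,5)=2548 f(15,7)=1260 f(15,9)=440 f(15,11)=104 f(15,13)=15 f(15,15)=1
t=16: f(16,0)=4862 f(16,2)=7072 f(16,4)=6188 f(16,6)=3808 f(16,8)=1700 f(16,10)=544 f(16,12)=119 f(16,14)=16 f(16,16)=1
t=17: f(17,-1)=4862 f(17,1)=11934 f(17,3)=13260 f(17,5)=9996 f(17,7)=5508 f(17,9)=2244 f(17,11)=663 f(17,13)=135 f(17,15)=17 f(17,17)=1
t=18: f(18,0)=16796 f(18,2)=25194 f(18,4)=23256 f(18,6)=15504 f(18,8)=7752 f(18,10)=2907 f(18,12)=798 f(18,14)=152 f(18,16)=18 f(18,18)=1
t=19: f(19,-1)=16796 f(19,1)=41990 f(19,3)=48450 f(19,5)=38760 f(19,7)=23256 f(19,9)=10659 f(19,11)=3705 f(19,13)=950 f(19,15)=170 f(19,17)=19 f(19,19)=1
t=20: f(20,0)=58786 f(20,2)=90440 f(20,4)=87210 f(20,6)=62016 f(20,8)=33915 f(20,10)=14364 f(20,12)=4655 f(20,14)=1120 f(20,16)=189 f(20,18)=20 f(20,20)=1
t=21: f(21,-1)=58786 f(21,1)=149226 f(21,3)=177650 f(21,5)=149226 f(21,7)=95931 f(21,9)=48279 f(21,11)=19019 f(21,13)=5775 f(21,15)=1309 f(21,17)=209 f(21,19)=21 f(21,21)=1
t=22: f(22,0)=208012 f(22,2)=326876 f(22,4)=326876 f(22,6)=245157 f(22,8)=144210 f(22,10)=67298 f(22,12)=24794 f(22,14)=7084 f(22,16)=1518 f(22,18)=230 f(22,20)=22 f(22,22)=1
t=23: f(23,-1)=208012 f(23,1)=534888 f(23,3)=653752 f(23,5)=572033 f(23,7)=389367 f(23,9)=211508 f(23,11)=92092 f(23,13)=31878 f(23,15)=8602 f(23,17)=1748 f(23,19)=252 f(23,21)=23 f(23,23)=1
t=24: f(24,0)=742900 f(24,2)=1188640 f(24,4)=1225785 f(24,6)=961400 f(24,8)=600875 f(24,10)=303600 f(24,12)=123970 f(24,14)=40480 f(24,16)=10350 f(24,18)=2000 f(24,20)=275 f(24,22)=24 f(24,24)=1
Σ_s f(24,s) = 5200300
P = 5200300/16777216 = 1300075/4194304

Answer: 1300075/4194304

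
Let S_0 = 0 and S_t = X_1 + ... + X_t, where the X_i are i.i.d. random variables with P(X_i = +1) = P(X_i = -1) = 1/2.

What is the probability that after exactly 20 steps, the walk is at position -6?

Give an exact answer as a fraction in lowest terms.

To reach position -6 after 20 steps: need 7 steps of +1 and 13 of -1.
Favorable paths: C(20,7) = 77520
Total paths: 2^20 = 1048576
P = 77520/1048576 = 4845/65536

Answer: 4845/65536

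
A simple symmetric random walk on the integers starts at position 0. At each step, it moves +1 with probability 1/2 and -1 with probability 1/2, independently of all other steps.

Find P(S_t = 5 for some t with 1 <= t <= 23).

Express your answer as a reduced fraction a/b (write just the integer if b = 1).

Answer: 1289565/4194304

Derivation:
Count via complement. Let g(t,s) = #length-t paths at position s with S_1..S_t all ≠ 5.
g(t,s) = g(t-1,s-1) + g(t-1,s+1) for s ≠ 5; g(t,5) = 0.
t=0: g(0,0)=1
t=1: g(1,-1)=1 g(1,1)=1
t=2: g(2,-2)=1 g(2,0)=2 g(2,2)=1
t=3: g(3,-3)=1 g(3,-1)=3 g(3,1)=3 g(3,3)=1
t=4: g(4,-4)=1 g(4,-2)=4 g(4,0)=6 g(4,2)=4 g(4,4)=1
t=5: g(5,-5)=1 g(5,-3)=5 g(5,-1)=10 g(5,1)=10 g(5,3)=5
t=6: g(6,-6)=1 g(6,-4)=6 g(6,-2)=15 g(6,0)=20 g(6,2)=15 g(6,4)=5
t=7: g(7,-7)=1 g(7,-5)=7 g(7,-3)=21 g(7,-1)=35 g(7,1)=35 g(7,3)=20
t=8: g(8,-8)=1 g(8,-6)=8 g(8,-4)=28 g(8,-2)=56 g(8,0)=70 g(8,2)=55 g(8,4)=20
t=9: g(9,-9)=1 g(9,-7)=9 g(9,-5)=36 g(9,-3)=84 g(9,-1)=126 g(9,1)=125 g(9,3)=75
t=10: g(10,-10)=1 g(10,-8)=10 g(10,-6)=45 g(10,-4)=120 g(10,-2)=210 g(10,0)=251 g(10,2)=200 g(10,4)=75
t=11: g(11,-11)=1 g(11,-9)=11 g(11,-7)=55 g(11,-5)=165 g(11,-3)=330 g(11,-1)=461 g(11,1)=451 g(11,3)=275
t=12: g(12,-12)=1 g(12,-10)=12 g(12,-8)=66 g(12,-6)=220 g(12,-4)=495 g(12,-2)=791 g(12,0)=912 g(12,2)=726 g(12,4)=275
t=13: g(13,-13)=1 g(13,-11)=13 g(13,-9)=78 g(13,-7)=286 g(13,-5)=715 g(13,-3)=1286 g(13,-1)=1703 g(13,1)=1638 g(13,3)=1001
t=14: g(14,-14)=1 g(14,-12)=14 g(14,-10)=91 g(14,-8)=364 g(14,-6)=1001 g(14,-4)=2001 g(14,-2)=2989 g(14,0)=3341 g(14,2)=2639 g(14,4)=1001
t=15: g(15,-15)=1 g(15,-13)=15 g(15,-11)=105 g(15,-9)=455 g(15,-7)=1365 g(15,-5)=3002 g(15,-3)=4990 g(15,-1)=6330 g(15,1)=5980 g(15,3)=3640
t=16: g(16,-16)=1 g(16,-14)=16 g(16,-12)=120 g(16,-10)=560 g(16,-8)=1820 g(16,-6)=4367 g(16,-4)=7992 g(16,-2)=11320 g(16,0)=12310 g(16,2)=9620 g(16,4)=3640
t=17: g(17,-17)=1 g(17,-15)=17 g(17,-13)=136 g(17,-11)=680 g(17,-9)=2380 g(17,-7)=6187 g(17,-5)=12359 g(17,-3)=19312 g(17,-1)=23630 g(17,1)=21930 g(17,3)=13260
t=18: g(18,-18)=1 g(18,-16)=18 g(18,-14)=153 g(18,-12)=816 g(18,-10)=3060 g(18,-8)=8567 g(18,-6)=18546 g(18,-4)=31671 g(18,-2)=42942 g(18,0)=45560 g(18,2)=35190 g(18,4)=13260
t=19: g(19,-19)=1 g(19,-17)=19 g(19,-15)=171 g(19,-13)=969 g(19,-11)=3876 g(19,-9)=11627 g(19,-7)=27113 g(19,-5)=50217 g(19,-3)=74613 g(19,-1)=88502 g(19,1)=80750 g(19,3)=48450
t=20: g(20,-20)=1 g(20,-18)=20 g(20,-16)=190 g(20,-14)=1140 g(20,-12)=4845 g(20,-10)=15503 g(20,-8)=38740 g(20,-6)=77330 g(20,-4)=124830 g(20,-2)=163115 g(20,0)=169252 g(20,2)=129200 g(20,4)=48450
t=21: g(21,-21)=1 g(21,-19)=21 g(21,-17)=210 g(21,-15)=1330 g(21,-13)=5985 g(21,-11)=20348 g(21,-9)=54243 g(21,-7)=116070 g(21,-5)=202160 g(21,-3)=287945 g(21,-1)=332367 g(21,1)=298452 g(21,3)=177650
t=22: g(22,-22)=1 g(22,-20)=22 g(22,-18)=231 g(22,-16)=1540 g(22,-14)=7315 g(22,-12)=26333 g(22,-10)=74591 g(22,-8)=170313 g(22,-6)=318230 g(22,-4)=490105 g(22,-2)=620312 g(22,0)=630819 g(22,2)=476102 g(22,4)=177650
t=23: g(23,-23)=1 g(23,-21)=23 g(23,-19)=253 g(23,-17)=1771 g(23,-15)=8855 g(23,-13)=33648 g(23,-11)=100924 g(23,-9)=244904 g(23,-7)=488543 g(23,-5)=808335 g(23,-3)=1110417 g(23,-1)=1251131 g(23,1)=1106921 g(23,3)=653752
Paths never hitting 5: Σ_s g(23,s) = 5809478
Paths hitting 5: 2^23 - 5809478 = 2579130
P = 2579130/8388608 = 1289565/4194304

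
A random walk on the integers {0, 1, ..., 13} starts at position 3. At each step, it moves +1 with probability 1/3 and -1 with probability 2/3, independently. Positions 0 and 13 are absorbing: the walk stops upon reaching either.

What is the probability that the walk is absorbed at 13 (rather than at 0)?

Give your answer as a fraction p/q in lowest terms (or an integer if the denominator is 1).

Answer: 7/8191

Derivation:
Biased walk: p = 1/3, q = 2/3, r = q/p = 2
Gambler's ruin: P(hit 13 before 0 | start at 3) = (1 - r^a)/(1 - r^N)
r^3 = 8; r^13 = 8192
P = (1 - 8) / (1 - 8192) = -7 / -8191 = 7/8191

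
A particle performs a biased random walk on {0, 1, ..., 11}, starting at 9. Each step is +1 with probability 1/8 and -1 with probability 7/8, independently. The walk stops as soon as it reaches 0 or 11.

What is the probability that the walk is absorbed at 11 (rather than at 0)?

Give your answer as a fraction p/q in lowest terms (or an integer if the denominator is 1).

Biased walk: p = 1/8, q = 7/8, r = q/p = 7
Gambler's ruin: P(hit 11 before 0 | start at 9) = (1 - r^a)/(1 - r^N)
r^9 = 40353607; r^11 = 1977326743
P = (1 - 40353607) / (1 - 1977326743) = -40353606 / -1977326742 = 6725601/329554457

Answer: 6725601/329554457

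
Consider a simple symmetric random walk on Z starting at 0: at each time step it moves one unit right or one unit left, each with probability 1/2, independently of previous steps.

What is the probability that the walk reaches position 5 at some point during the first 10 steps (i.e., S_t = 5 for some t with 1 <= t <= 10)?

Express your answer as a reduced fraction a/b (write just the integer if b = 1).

Answer: 7/64

Derivation:
Count via complement. Let g(t,s) = #length-t paths at position s with S_1..S_t all ≠ 5.
g(t,s) = g(t-1,s-1) + g(t-1,s+1) for s ≠ 5; g(t,5) = 0.
t=0: g(0,0)=1
t=1: g(1,-1)=1 g(1,1)=1
t=2: g(2,-2)=1 g(2,0)=2 g(2,2)=1
t=3: g(3,-3)=1 g(3,-1)=3 g(3,1)=3 g(3,3)=1
t=4: g(4,-4)=1 g(4,-2)=4 g(4,0)=6 g(4,2)=4 g(4,4)=1
t=5: g(5,-5)=1 g(5,-3)=5 g(5,-1)=10 g(5,1)=10 g(5,3)=5
t=6: g(6,-6)=1 g(6,-4)=6 g(6,-2)=15 g(6,0)=20 g(6,2)=15 g(6,4)=5
t=7: g(7,-7)=1 g(7,-5)=7 g(7,-3)=21 g(7,-1)=35 g(7,1)=35 g(7,3)=20
t=8: g(8,-8)=1 g(8,-6)=8 g(8,-4)=28 g(8,-2)=56 g(8,0)=70 g(8,2)=55 g(8,4)=20
t=9: g(9,-9)=1 g(9,-7)=9 g(9,-5)=36 g(9,-3)=84 g(9,-1)=126 g(9,1)=125 g(9,3)=75
t=10: g(10,-10)=1 g(10,-8)=10 g(10,-6)=45 g(10,-4)=120 g(10,-2)=210 g(10,0)=251 g(10,2)=200 g(10,4)=75
Paths never hitting 5: Σ_s g(10,s) = 912
Paths hitting 5: 2^10 - 912 = 112
P = 112/1024 = 7/64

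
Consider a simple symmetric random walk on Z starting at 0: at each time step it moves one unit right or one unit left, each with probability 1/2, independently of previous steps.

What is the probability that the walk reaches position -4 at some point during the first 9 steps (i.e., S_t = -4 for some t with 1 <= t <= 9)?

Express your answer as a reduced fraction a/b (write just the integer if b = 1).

Count via complement. Let g(t,s) = #length-t paths at position s with S_1..S_t all ≠ -4.
g(t,s) = g(t-1,s-1) + g(t-1,s+1) for s ≠ -4; g(t,-4) = 0.
t=0: g(0,0)=1
t=1: g(1,-1)=1 g(1,1)=1
t=2: g(2,-2)=1 g(2,0)=2 g(2,2)=1
t=3: g(3,-3)=1 g(3,-1)=3 g(3,1)=3 g(3,3)=1
t=4: g(4,-2)=4 g(4,0)=6 g(4,2)=4 g(4,4)=1
t=5: g(5,-3)=4 g(5,-1)=10 g(5,1)=10 g(5,3)=5 g(5,5)=1
t=6: g(6,-2)=14 g(6,0)=20 g(6,2)=15 g(6,4)=6 g(6,6)=1
t=7: g(7,-3)=14 g(7,-1)=34 g(7,1)=35 g(7,3)=21 g(7,5)=7 g(7,7)=1
t=8: g(8,-2)=48 g(8,0)=69 g(8,2)=56 g(8,4)=28 g(8,6)=8 g(8,8)=1
t=9: g(9,-3)=48 g(9,-1)=117 g(9,1)=125 g(9,3)=84 g(9,5)=36 g(9,7)=9 g(9,9)=1
Paths never hitting -4: Σ_s g(9,s) = 420
Paths hitting -4: 2^9 - 420 = 92
P = 92/512 = 23/128

Answer: 23/128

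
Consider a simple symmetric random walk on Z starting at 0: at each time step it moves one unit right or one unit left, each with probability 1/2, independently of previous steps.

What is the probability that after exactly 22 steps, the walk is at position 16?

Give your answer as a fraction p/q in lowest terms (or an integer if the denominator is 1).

Answer: 385/1048576

Derivation:
To reach position 16 after 22 steps: need 19 steps of +1 and 3 of -1.
Favorable paths: C(22,19) = 1540
Total paths: 2^22 = 4194304
P = 1540/4194304 = 385/1048576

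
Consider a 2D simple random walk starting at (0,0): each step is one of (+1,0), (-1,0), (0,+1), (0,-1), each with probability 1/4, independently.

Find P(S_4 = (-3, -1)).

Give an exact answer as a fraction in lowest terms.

Answer: 1/64

Derivation:
Let h be the number of horizontal steps (so 4-h are vertical). To end at (-3,-1) need (h-3)/2 right-steps and ((4-h)-1)/2 up-steps.
Sum over h with 3 ≤ h ≤ 3, h ≡ 1 (mod 2), 4-h ≡ 1 (mod 2):
h=3: C(4,3)·C(3,0)·C(1,0) = 4·1·1 = 4
Total favorable: 4
Total paths: 4^4 = 256
P = 4/256 = 1/64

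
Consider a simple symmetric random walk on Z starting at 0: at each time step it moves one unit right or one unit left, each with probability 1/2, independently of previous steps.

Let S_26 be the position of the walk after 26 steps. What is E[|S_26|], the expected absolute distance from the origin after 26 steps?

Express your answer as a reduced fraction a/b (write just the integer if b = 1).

Answer: 16900975/4194304

Derivation:
S_26 takes values m ≡ 0 (mod 2) with |m| ≤ 26; P(S_26=m) = C(26,(26+m)/2)/2^26.
Total paths: 2^26 = 67108864
Distribution: P(S=-26)=1/67108864, P(S=-24)=26/67108864, P(S=-22)=325/67108864, P(S=-20)=2600/67108864, P(S=-18)=14950/67108864, P(S=-16)=65780/67108864, P(S=-14)=230230/67108864, P(S=-12)=657800/67108864, P(S=-10)=1562275/67108864, P(S=-8)=3124550/67108864, P(S=-6)=5311735/67108864, P(S=-4)=7726160/67108864, P(S=-2)=9657700/67108864, P(S=0)=10400600/67108864, P(S=2)=9657700/67108864, P(S=4)=7726160/67108864, P(S=6)=5311735/67108864, P(S=8)=3124550/67108864, P(S=10)=1562275/67108864, P(S=12)=657800/67108864, P(S=14)=230230/67108864, P(S=16)=65780/67108864, P(S=18)=14950/67108864, P(S=20)=2600/67108864, P(S=22)=325/67108864, P(S=24)=26/67108864, P(S=26)=1/67108864
E[|S_26|] = Σ_m |m|·P(S_26=m) = 270415600/67108864 = 16900975/4194304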